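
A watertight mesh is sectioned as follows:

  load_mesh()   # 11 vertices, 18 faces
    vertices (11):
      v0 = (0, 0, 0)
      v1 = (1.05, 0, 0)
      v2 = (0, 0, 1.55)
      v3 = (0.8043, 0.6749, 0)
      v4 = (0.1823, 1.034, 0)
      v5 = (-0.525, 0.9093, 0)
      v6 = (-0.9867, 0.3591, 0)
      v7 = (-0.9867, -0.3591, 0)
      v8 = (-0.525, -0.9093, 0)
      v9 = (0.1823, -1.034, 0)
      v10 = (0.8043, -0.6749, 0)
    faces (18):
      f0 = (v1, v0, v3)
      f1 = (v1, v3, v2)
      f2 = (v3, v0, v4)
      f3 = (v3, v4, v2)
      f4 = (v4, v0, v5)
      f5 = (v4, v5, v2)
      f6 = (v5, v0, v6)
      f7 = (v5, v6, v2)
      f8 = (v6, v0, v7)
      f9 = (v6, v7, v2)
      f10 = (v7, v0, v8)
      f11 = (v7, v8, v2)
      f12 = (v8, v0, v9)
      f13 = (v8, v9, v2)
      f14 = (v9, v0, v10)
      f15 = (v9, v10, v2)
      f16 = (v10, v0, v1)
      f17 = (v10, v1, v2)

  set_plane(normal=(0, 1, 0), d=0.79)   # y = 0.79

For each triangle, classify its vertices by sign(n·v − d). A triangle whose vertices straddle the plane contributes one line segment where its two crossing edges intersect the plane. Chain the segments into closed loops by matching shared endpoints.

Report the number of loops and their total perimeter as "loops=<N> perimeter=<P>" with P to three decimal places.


loops=1 perimeter=2.704

Straddling triangles (6 of 18):
  (v3,v0,v4) [--+] → (0.139281, 0.79, 0)–(0.604934, 0.79, 0)  len=0.4657
  (v3,v4,v2) [-+-] → (0.604934, 0.79, 0)–(0.139281, 0.79, 0.365764)  len=0.5921
  (v4,v0,v5) [+-+] → (0.139281, 0.79, 0)–(-0.45612, 0.79, 0)  len=0.5954
  (v4,v5,v2) [++-] → (-0.45612, 0.79, 0.20336)–(0.139281, 0.79, 0.365764)  len=0.6172
  (v5,v0,v6) [+--] → (-0.45612, 0.79, 0)–(-0.625111, 0.79, 0)  len=0.1690
  (v5,v6,v2) [+--] → (-0.625111, 0.79, 0)–(-0.45612, 0.79, 0.20336)  len=0.2644

Chained into 1 loop(s):
  loop 1: 6 segments, perimeter = 2.7037
Total perimeter = 2.704


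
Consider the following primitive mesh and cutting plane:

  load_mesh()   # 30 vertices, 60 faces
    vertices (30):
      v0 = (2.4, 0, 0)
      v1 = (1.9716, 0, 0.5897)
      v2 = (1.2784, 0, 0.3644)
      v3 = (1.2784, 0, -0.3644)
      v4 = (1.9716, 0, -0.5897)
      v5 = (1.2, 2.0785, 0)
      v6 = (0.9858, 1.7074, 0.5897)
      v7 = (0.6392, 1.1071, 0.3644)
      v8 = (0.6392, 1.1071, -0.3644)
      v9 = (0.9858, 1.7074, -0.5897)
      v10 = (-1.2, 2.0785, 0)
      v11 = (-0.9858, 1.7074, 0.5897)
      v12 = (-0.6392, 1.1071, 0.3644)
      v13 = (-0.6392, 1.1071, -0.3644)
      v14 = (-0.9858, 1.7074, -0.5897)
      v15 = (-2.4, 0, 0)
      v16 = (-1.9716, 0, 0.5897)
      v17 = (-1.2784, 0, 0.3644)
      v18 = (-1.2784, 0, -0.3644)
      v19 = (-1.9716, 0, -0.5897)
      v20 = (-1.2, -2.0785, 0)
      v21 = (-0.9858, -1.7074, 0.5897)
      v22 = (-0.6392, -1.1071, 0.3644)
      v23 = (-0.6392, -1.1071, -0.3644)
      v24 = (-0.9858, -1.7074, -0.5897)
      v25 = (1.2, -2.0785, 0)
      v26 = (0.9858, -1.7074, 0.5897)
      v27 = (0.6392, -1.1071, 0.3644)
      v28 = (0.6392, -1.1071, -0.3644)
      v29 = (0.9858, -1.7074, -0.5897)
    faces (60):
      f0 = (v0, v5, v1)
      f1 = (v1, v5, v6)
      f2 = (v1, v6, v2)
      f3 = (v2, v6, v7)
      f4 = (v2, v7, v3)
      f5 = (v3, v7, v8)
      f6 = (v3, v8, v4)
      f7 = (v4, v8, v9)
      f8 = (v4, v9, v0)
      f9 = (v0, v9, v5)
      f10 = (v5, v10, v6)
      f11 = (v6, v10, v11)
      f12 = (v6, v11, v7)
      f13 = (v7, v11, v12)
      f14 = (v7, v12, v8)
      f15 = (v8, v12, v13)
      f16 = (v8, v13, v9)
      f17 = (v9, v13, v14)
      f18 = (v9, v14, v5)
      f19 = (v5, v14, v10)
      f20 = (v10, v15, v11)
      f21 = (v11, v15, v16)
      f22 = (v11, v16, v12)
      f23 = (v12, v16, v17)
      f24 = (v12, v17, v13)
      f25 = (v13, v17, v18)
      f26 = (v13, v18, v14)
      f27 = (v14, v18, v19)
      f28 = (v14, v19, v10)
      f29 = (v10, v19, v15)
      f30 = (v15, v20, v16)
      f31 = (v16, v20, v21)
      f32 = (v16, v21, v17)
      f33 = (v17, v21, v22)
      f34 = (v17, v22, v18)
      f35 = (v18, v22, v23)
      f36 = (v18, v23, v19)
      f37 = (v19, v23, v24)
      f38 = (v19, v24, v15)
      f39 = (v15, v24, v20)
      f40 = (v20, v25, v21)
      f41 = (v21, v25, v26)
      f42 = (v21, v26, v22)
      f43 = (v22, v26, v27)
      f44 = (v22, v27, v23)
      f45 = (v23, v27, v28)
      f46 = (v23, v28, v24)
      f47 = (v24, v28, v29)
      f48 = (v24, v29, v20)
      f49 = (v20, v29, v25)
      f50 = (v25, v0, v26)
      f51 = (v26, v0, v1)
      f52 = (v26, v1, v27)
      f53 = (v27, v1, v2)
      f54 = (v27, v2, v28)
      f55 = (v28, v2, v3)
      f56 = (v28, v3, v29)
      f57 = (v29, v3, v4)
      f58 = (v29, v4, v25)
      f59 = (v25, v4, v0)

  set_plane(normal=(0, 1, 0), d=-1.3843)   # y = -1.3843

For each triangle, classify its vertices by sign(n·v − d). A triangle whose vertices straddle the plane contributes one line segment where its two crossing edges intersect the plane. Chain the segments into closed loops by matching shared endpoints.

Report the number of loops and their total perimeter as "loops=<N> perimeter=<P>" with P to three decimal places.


Straddling triangles (18 of 60):
  (v15,v20,v16) [+-+] → (-1.60079, -1.3843, 0)–(-1.45771, -1.3843, 0.196954)  len=0.2434
  (v16,v20,v21) [+--] → (-1.45771, -1.3843, 0.196954)–(-1.17235, -1.3843, 0.5897)  len=0.4855
  (v16,v21,v17) [+-+] → (-1.17235, -1.3843, 0.5897)–(-1.04117, -1.3843, 0.547065)  len=0.1379
  (v17,v21,v22) [+-+] → (-1.04117, -1.3843, 0.547065)–(-0.799249, -1.3843, 0.468437)  len=0.2544
  (v19,v23,v24) [++-] → (-0.799249, -1.3843, -0.468437)–(-1.17235, -1.3843, -0.5897)  len=0.3923
  (v19,v24,v15) [+-+] → (-1.17235, -1.3843, -0.5897)–(-1.25342, -1.3843, -0.478108)  len=0.1379
  (v15,v24,v20) [+--] → (-1.25342, -1.3843, -0.478108)–(-1.60079, -1.3843, 0)  len=0.5910
  (v21,v26,v22) [--+] → (0.111175, -1.3843, 0.468437)–(-0.799249, -1.3843, 0.468437)  len=0.9104
  (v22,v26,v27) [+-+] → (0.111175, -1.3843, 0.468437)–(0.799249, -1.3843, 0.468437)  len=0.6881
  (v23,v28,v24) [++-] → (-0.111175, -1.3843, -0.468437)–(-0.799249, -1.3843, -0.468437)  len=0.6881
  (v24,v28,v29) [-+-] → (-0.111175, -1.3843, -0.468437)–(0.799249, -1.3843, -0.468437)  len=0.9104
  (v25,v0,v26) [-+-] → (1.60079, -1.3843, 0)–(1.25342, -1.3843, 0.478108)  len=0.5910
  (v26,v0,v1) [-++] → (1.25342, -1.3843, 0.478108)–(1.17235, -1.3843, 0.5897)  len=0.1379
  (v26,v1,v27) [-++] → (1.17235, -1.3843, 0.5897)–(0.799249, -1.3843, 0.468437)  len=0.3923
  (v28,v3,v29) [++-] → (1.04117, -1.3843, -0.547065)–(0.799249, -1.3843, -0.468437)  len=0.2544
  (v29,v3,v4) [-++] → (1.04117, -1.3843, -0.547065)–(1.17235, -1.3843, -0.5897)  len=0.1379
  (v29,v4,v25) [-+-] → (1.17235, -1.3843, -0.5897)–(1.45771, -1.3843, -0.196954)  len=0.4855
  (v25,v4,v0) [-++] → (1.45771, -1.3843, -0.196954)–(1.60079, -1.3843, 0)  len=0.2434

Chained into 1 loop(s):
  loop 1: 18 segments, perimeter = 7.6819
Total perimeter = 7.682

loops=1 perimeter=7.682


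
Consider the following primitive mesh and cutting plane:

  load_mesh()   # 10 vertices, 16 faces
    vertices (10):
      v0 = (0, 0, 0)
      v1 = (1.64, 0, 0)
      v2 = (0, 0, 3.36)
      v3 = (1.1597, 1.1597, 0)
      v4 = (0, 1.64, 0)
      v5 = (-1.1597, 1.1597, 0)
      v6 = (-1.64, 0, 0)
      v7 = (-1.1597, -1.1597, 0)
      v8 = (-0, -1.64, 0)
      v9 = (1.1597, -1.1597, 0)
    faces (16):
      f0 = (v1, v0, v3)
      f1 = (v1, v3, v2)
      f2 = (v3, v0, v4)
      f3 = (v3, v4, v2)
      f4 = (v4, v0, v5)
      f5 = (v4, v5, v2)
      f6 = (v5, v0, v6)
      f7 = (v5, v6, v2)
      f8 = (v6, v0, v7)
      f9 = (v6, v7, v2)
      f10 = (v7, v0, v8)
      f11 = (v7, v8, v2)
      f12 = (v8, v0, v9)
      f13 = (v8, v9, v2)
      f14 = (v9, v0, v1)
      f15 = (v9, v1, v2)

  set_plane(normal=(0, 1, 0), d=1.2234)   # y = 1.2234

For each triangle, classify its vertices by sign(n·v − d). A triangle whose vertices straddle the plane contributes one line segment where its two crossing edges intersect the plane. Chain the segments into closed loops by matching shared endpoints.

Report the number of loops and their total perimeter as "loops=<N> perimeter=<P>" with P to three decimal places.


Straddling triangles (4 of 16):
  (v3,v0,v4) [--+] → (0, 1.2234, 0)–(1.00589, 1.2234, 0)  len=1.0059
  (v3,v4,v2) [-+-] → (1.00589, 1.2234, 0)–(0, 1.2234, 0.853522)  len=1.3192
  (v4,v0,v5) [+--] → (0, 1.2234, 0)–(-1.00589, 1.2234, 0)  len=1.0059
  (v4,v5,v2) [+--] → (-1.00589, 1.2234, 0)–(0, 1.2234, 0.853522)  len=1.3192

Chained into 1 loop(s):
  loop 1: 4 segments, perimeter = 4.6502
Total perimeter = 4.650

loops=1 perimeter=4.650


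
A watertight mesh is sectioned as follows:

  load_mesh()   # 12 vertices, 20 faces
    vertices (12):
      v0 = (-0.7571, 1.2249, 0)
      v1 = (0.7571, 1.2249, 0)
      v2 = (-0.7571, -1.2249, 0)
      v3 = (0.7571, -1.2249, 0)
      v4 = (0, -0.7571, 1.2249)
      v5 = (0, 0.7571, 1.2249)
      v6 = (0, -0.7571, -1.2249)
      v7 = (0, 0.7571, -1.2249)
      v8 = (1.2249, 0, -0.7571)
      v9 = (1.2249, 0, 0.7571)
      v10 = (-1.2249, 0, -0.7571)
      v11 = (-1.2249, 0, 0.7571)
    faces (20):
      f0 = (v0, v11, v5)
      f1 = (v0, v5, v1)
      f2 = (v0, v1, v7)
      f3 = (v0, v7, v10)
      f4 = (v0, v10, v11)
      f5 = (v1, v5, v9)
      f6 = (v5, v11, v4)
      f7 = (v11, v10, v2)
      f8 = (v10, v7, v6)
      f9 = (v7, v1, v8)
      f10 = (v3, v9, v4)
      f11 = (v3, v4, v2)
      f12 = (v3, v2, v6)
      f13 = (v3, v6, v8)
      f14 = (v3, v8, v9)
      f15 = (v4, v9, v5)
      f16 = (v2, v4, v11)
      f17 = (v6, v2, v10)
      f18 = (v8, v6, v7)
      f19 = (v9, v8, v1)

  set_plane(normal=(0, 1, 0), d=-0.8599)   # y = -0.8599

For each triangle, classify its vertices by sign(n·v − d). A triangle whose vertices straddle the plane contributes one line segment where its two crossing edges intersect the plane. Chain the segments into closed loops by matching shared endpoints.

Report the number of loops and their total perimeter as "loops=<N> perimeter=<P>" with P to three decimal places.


Straddling triangles (8 of 20):
  (v11,v10,v2) [++-] → (-0.896497, -0.8599, -0.225603)–(-0.896497, -0.8599, 0.225603)  len=0.4512
  (v3,v9,v4) [-++] → (0.896497, -0.8599, 0.225603)–(0.166374, -0.8599, 0.955726)  len=1.0325
  (v3,v4,v2) [-+-] → (0.166374, -0.8599, 0.955726)–(-0.166374, -0.8599, 0.955726)  len=0.3327
  (v3,v2,v6) [--+] → (-0.166374, -0.8599, -0.955726)–(0.166374, -0.8599, -0.955726)  len=0.3327
  (v3,v6,v8) [-++] → (0.166374, -0.8599, -0.955726)–(0.896497, -0.8599, -0.225603)  len=1.0325
  (v3,v8,v9) [-++] → (0.896497, -0.8599, -0.225603)–(0.896497, -0.8599, 0.225603)  len=0.4512
  (v2,v4,v11) [-++] → (-0.166374, -0.8599, 0.955726)–(-0.896497, -0.8599, 0.225603)  len=1.0325
  (v6,v2,v10) [+-+] → (-0.166374, -0.8599, -0.955726)–(-0.896497, -0.8599, -0.225603)  len=1.0325

Chained into 1 loop(s):
  loop 1: 8 segments, perimeter = 5.6981
Total perimeter = 5.698

loops=1 perimeter=5.698


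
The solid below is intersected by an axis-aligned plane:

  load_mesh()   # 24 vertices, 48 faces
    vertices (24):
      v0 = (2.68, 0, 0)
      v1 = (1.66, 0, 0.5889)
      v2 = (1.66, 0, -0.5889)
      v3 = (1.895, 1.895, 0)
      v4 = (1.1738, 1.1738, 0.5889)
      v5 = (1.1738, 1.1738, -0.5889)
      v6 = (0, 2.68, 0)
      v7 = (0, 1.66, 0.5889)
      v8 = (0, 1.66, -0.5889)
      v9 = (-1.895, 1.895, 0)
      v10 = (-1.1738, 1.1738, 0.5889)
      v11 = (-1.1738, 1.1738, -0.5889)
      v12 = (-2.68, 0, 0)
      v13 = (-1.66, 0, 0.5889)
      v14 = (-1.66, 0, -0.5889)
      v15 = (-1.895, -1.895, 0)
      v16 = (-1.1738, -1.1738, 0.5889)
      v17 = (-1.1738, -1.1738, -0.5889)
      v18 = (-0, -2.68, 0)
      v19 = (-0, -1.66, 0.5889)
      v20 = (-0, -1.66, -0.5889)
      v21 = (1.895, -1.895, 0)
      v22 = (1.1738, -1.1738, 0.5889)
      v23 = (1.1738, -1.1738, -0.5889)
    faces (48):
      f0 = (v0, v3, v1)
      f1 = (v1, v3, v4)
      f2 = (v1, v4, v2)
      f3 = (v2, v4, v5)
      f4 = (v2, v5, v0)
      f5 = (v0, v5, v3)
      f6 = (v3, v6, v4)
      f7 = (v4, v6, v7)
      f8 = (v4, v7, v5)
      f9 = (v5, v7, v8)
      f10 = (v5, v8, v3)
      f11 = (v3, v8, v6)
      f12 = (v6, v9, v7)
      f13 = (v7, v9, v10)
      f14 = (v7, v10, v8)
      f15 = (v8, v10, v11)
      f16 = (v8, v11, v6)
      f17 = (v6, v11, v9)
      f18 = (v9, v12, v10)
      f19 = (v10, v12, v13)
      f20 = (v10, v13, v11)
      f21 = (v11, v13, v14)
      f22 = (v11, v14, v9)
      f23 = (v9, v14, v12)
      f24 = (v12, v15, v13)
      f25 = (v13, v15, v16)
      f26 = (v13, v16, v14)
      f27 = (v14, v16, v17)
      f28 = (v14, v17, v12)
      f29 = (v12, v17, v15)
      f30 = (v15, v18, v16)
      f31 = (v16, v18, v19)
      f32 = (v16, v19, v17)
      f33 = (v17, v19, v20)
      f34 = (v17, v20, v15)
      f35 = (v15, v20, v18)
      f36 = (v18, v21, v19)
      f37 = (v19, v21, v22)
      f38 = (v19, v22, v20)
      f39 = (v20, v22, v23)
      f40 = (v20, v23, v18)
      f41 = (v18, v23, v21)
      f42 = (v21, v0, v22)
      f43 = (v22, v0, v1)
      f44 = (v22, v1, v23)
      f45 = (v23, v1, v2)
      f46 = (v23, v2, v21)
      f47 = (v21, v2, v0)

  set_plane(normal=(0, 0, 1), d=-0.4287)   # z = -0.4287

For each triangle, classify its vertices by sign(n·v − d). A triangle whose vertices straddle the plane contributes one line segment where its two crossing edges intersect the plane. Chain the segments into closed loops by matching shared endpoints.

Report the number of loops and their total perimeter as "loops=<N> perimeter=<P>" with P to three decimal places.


loops=2 perimeter=22.027

Straddling triangles (32 of 48):
  (v1,v4,v2) [++-] → (1.59387, 0.159656, -0.4287)–(1.66, 0, -0.4287)  len=0.1728
  (v2,v4,v5) [-+-] → (1.59387, 0.159656, -0.4287)–(1.1738, 1.1738, -0.4287)  len=1.0977
  (v2,v5,v0) [--+] → (1.58354, 0.854488, -0.4287)–(1.93747, 0, -0.4287)  len=0.9249
  (v0,v5,v3) [+-+] → (1.58354, 0.854488, -0.4287)–(1.36999, 1.36999, -0.4287)  len=0.5580
  (v4,v7,v5) [++-] → (1.01414, 1.23993, -0.4287)–(1.1738, 1.1738, -0.4287)  len=0.1728
  (v5,v7,v8) [-+-] → (1.01414, 1.23993, -0.4287)–(0, 1.66, -0.4287)  len=1.0977
  (v5,v8,v3) [--+] → (0.515502, 1.72393, -0.4287)–(1.36999, 1.36999, -0.4287)  len=0.9249
  (v3,v8,v6) [+-+] → (0.515502, 1.72393, -0.4287)–(0, 1.93747, -0.4287)  len=0.5580
  (v7,v10,v8) [++-] → (-0.159656, 1.59387, -0.4287)–(0, 1.66, -0.4287)  len=0.1728
  (v8,v10,v11) [-+-] → (-0.159656, 1.59387, -0.4287)–(-1.1738, 1.1738, -0.4287)  len=1.0977
  (v8,v11,v6) [--+] → (-0.854488, 1.58354, -0.4287)–(0, 1.93747, -0.4287)  len=0.9249
  (v6,v11,v9) [+-+] → (-0.854488, 1.58354, -0.4287)–(-1.36999, 1.36999, -0.4287)  len=0.5580
  (v10,v13,v11) [++-] → (-1.23993, 1.01414, -0.4287)–(-1.1738, 1.1738, -0.4287)  len=0.1728
  (v11,v13,v14) [-+-] → (-1.23993, 1.01414, -0.4287)–(-1.66, 0, -0.4287)  len=1.0977
  (v11,v14,v9) [--+] → (-1.72393, 0.515502, -0.4287)–(-1.36999, 1.36999, -0.4287)  len=0.9249
  (v9,v14,v12) [+-+] → (-1.72393, 0.515502, -0.4287)–(-1.93747, 0, -0.4287)  len=0.5580
  (v13,v16,v14) [++-] → (-1.59387, -0.159656, -0.4287)–(-1.66, 0, -0.4287)  len=0.1728
  (v14,v16,v17) [-+-] → (-1.59387, -0.159656, -0.4287)–(-1.1738, -1.1738, -0.4287)  len=1.0977
  (v14,v17,v12) [--+] → (-1.58354, -0.854488, -0.4287)–(-1.93747, 0, -0.4287)  len=0.9249
  (v12,v17,v15) [+-+] → (-1.58354, -0.854488, -0.4287)–(-1.36999, -1.36999, -0.4287)  len=0.5580
  (v16,v19,v17) [++-] → (-1.01414, -1.23993, -0.4287)–(-1.1738, -1.1738, -0.4287)  len=0.1728
  (v17,v19,v20) [-+-] → (-1.01414, -1.23993, -0.4287)–(0, -1.66, -0.4287)  len=1.0977
  (v17,v20,v15) [--+] → (-0.515502, -1.72393, -0.4287)–(-1.36999, -1.36999, -0.4287)  len=0.9249
  (v15,v20,v18) [+-+] → (-0.515502, -1.72393, -0.4287)–(0, -1.93747, -0.4287)  len=0.5580
  (v19,v22,v20) [++-] → (0.159656, -1.59387, -0.4287)–(0, -1.66, -0.4287)  len=0.1728
  (v20,v22,v23) [-+-] → (0.159656, -1.59387, -0.4287)–(1.1738, -1.1738, -0.4287)  len=1.0977
  (v20,v23,v18) [--+] → (0.854488, -1.58354, -0.4287)–(0, -1.93747, -0.4287)  len=0.9249
  (v18,v23,v21) [+-+] → (0.854488, -1.58354, -0.4287)–(1.36999, -1.36999, -0.4287)  len=0.5580
  (v22,v1,v23) [++-] → (1.23993, -1.01414, -0.4287)–(1.1738, -1.1738, -0.4287)  len=0.1728
  (v23,v1,v2) [-+-] → (1.23993, -1.01414, -0.4287)–(1.66, 0, -0.4287)  len=1.0977
  (v23,v2,v21) [--+] → (1.72393, -0.515502, -0.4287)–(1.36999, -1.36999, -0.4287)  len=0.9249
  (v21,v2,v0) [+-+] → (1.72393, -0.515502, -0.4287)–(1.93747, 0, -0.4287)  len=0.5580

Chained into 2 loop(s):
  loop 1: 16 segments, perimeter = 10.1641
  loop 2: 16 segments, perimeter = 11.8630
Total perimeter = 22.027


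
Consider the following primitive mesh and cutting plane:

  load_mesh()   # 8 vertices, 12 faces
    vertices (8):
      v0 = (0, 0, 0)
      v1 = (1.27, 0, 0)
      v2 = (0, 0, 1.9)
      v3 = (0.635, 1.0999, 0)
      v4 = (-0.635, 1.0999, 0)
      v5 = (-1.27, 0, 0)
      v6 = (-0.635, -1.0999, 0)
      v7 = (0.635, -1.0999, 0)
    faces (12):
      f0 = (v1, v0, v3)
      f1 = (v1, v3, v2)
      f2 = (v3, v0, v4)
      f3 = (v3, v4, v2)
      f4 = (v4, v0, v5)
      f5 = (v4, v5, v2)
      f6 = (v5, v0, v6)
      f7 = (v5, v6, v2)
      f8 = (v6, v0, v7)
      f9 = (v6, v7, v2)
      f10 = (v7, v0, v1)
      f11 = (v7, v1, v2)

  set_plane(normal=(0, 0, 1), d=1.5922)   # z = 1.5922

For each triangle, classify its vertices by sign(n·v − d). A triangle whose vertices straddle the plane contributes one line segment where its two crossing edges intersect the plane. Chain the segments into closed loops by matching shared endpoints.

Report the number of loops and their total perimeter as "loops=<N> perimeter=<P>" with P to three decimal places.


loops=1 perimeter=1.234

Straddling triangles (6 of 12):
  (v1,v3,v2) [--+] → (0.10287, 0.178184, 1.5922)–(0.20574, 0, 1.5922)  len=0.2057
  (v3,v4,v2) [--+] → (-0.10287, 0.178184, 1.5922)–(0.10287, 0.178184, 1.5922)  len=0.2057
  (v4,v5,v2) [--+] → (-0.20574, 0, 1.5922)–(-0.10287, 0.178184, 1.5922)  len=0.2057
  (v5,v6,v2) [--+] → (-0.10287, -0.178184, 1.5922)–(-0.20574, 0, 1.5922)  len=0.2057
  (v6,v7,v2) [--+] → (0.10287, -0.178184, 1.5922)–(-0.10287, -0.178184, 1.5922)  len=0.2057
  (v7,v1,v2) [--+] → (0.20574, 0, 1.5922)–(0.10287, -0.178184, 1.5922)  len=0.2057

Chained into 1 loop(s):
  loop 1: 6 segments, perimeter = 1.2345
Total perimeter = 1.234


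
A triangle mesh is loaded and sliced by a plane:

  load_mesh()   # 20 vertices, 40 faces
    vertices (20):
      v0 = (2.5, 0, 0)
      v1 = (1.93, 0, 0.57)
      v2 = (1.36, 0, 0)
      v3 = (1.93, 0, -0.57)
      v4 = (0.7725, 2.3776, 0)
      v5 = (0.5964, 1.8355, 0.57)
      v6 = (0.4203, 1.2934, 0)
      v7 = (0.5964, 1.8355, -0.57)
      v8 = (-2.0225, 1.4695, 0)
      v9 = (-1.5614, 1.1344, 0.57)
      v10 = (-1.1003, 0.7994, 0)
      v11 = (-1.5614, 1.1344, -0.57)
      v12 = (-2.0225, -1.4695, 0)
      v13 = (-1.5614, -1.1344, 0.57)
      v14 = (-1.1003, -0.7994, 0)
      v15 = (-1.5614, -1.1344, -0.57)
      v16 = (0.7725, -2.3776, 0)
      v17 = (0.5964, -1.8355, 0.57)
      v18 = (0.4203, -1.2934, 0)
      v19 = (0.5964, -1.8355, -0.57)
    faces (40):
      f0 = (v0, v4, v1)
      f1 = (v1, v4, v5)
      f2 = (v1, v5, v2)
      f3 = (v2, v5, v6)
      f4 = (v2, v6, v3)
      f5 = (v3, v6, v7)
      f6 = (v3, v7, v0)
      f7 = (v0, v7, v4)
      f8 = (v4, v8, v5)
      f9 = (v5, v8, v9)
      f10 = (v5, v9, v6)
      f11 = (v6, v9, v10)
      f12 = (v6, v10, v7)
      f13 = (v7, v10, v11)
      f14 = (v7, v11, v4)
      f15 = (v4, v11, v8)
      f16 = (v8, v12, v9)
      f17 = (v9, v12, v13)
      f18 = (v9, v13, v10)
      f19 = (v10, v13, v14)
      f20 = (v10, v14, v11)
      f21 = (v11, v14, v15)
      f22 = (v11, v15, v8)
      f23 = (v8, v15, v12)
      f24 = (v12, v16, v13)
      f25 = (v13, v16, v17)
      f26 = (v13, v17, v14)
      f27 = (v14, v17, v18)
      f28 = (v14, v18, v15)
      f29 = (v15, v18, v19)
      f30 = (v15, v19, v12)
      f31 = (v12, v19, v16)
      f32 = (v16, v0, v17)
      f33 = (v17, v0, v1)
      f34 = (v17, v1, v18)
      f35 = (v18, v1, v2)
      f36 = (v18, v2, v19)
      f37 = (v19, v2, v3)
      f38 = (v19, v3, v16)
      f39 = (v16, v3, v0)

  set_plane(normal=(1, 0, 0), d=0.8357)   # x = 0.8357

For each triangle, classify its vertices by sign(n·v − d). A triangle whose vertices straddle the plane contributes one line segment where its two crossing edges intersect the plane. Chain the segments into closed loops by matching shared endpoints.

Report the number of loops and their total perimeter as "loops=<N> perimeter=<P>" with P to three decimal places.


Straddling triangles (16 of 40):
  (v0,v4,v1) [+-+] → (0.8357, 2.29062, 0)–(0.8357, 2.24778, 0.0311222)  len=0.0529
  (v1,v4,v5) [+--] → (0.8357, 2.24778, 0.0311222)–(0.8357, 1.50614, 0.57)  len=0.9167
  (v1,v5,v2) [+-+] → (0.8357, 1.50614, 0.57)–(0.8357, 1.26028, 0.391371)  len=0.3039
  (v2,v5,v6) [+--] → (0.8357, 1.26028, 0.391371)–(0.8357, 0.721645, 0)  len=0.6658
  (v2,v6,v3) [+-+] → (0.8357, 0.721645, 0)–(0.8357, 0.937516, -0.156838)  len=0.2668
  (v3,v6,v7) [+--] → (0.8357, 0.937516, -0.156838)–(0.8357, 1.50614, -0.57)  len=0.7029
  (v3,v7,v0) [+-+] → (0.8357, 1.50614, -0.57)–(0.8357, 1.60476, -0.498346)  len=0.1219
  (v0,v7,v4) [+--] → (0.8357, 1.60476, -0.498346)–(0.8357, 2.29062, 0)  len=0.8478
  (v16,v0,v17) [-+-] → (0.8357, -2.29062, 0)–(0.8357, -1.60476, 0.498346)  len=0.8478
  (v17,v0,v1) [-++] → (0.8357, -1.60476, 0.498346)–(0.8357, -1.50614, 0.57)  len=0.1219
  (v17,v1,v18) [-+-] → (0.8357, -1.50614, 0.57)–(0.8357, -0.937516, 0.156838)  len=0.7029
  (v18,v1,v2) [-++] → (0.8357, -0.937516, 0.156838)–(0.8357, -0.721645, 0)  len=0.2668
  (v18,v2,v19) [-+-] → (0.8357, -0.721645, 0)–(0.8357, -1.26028, -0.391371)  len=0.6658
  (v19,v2,v3) [-++] → (0.8357, -1.26028, -0.391371)–(0.8357, -1.50614, -0.57)  len=0.3039
  (v19,v3,v16) [-+-] → (0.8357, -1.50614, -0.57)–(0.8357, -2.24778, -0.0311222)  len=0.9167
  (v16,v3,v0) [-++] → (0.8357, -2.24778, -0.0311222)–(0.8357, -2.29062, 0)  len=0.0529

Chained into 2 loop(s):
  loop 1: 8 segments, perimeter = 3.8788
  loop 2: 8 segments, perimeter = 3.8788
Total perimeter = 7.758

loops=2 perimeter=7.758


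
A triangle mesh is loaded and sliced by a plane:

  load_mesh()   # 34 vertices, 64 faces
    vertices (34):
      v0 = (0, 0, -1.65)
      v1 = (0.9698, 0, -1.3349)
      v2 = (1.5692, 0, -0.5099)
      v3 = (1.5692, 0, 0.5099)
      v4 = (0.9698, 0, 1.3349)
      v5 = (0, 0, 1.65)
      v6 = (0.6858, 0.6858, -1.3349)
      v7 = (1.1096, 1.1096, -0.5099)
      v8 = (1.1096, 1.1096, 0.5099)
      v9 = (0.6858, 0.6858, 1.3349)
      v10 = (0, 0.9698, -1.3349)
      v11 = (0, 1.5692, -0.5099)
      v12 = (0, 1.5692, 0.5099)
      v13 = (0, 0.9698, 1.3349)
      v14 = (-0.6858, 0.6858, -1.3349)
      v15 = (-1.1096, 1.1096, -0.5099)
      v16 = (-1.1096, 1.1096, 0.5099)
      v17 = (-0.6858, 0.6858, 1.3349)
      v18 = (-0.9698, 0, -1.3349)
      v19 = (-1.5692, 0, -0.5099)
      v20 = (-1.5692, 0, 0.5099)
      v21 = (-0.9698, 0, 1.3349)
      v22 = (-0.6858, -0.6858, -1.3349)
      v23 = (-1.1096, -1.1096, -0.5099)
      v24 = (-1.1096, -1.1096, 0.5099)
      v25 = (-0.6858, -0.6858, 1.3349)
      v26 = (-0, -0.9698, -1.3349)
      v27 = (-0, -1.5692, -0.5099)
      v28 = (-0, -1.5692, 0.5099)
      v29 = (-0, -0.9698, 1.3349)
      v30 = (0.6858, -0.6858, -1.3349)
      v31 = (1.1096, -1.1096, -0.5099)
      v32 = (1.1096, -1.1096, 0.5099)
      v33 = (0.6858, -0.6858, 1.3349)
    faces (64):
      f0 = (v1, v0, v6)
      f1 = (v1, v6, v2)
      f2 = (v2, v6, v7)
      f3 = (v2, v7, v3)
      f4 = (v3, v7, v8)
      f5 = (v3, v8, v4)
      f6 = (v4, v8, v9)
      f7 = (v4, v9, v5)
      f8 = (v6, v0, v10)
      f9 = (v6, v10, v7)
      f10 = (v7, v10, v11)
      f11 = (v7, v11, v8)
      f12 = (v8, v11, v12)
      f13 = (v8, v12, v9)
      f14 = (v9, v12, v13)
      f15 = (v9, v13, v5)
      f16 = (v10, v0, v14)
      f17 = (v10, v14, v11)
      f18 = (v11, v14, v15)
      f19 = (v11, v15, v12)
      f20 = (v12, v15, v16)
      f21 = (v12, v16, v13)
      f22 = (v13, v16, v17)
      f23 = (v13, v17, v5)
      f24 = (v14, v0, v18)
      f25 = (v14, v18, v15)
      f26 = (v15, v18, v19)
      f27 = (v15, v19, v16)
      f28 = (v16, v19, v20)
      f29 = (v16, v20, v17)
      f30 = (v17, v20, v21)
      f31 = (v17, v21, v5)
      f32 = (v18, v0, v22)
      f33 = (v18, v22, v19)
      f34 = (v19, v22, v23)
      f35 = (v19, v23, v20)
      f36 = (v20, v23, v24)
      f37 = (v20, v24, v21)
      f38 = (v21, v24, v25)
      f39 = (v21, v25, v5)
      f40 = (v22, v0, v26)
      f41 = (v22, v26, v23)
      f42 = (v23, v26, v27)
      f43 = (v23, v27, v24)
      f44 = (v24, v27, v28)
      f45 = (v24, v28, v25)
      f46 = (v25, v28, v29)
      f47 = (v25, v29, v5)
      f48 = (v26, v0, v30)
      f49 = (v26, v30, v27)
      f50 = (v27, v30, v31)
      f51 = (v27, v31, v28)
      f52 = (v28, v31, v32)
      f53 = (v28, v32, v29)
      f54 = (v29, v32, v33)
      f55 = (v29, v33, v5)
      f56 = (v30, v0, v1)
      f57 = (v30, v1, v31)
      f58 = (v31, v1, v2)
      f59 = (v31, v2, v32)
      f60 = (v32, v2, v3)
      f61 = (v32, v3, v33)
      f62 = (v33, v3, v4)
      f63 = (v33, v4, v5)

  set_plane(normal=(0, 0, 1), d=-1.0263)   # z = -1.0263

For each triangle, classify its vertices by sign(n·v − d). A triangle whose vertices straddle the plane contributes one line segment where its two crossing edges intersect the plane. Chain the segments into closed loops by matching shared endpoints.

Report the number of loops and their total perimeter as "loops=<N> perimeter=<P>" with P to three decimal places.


Straddling triangles (16 of 64):
  (v1,v6,v2) [--+] → (1.01625, 0.429269, -1.0263)–(1.19401, 0, -1.0263)  len=0.4646
  (v2,v6,v7) [+-+] → (1.01625, 0.429269, -1.0263)–(0.844327, 0.844327, -1.0263)  len=0.4493
  (v6,v10,v7) [--+] → (0.415058, 1.02209, -1.0263)–(0.844327, 0.844327, -1.0263)  len=0.4646
  (v7,v10,v11) [+-+] → (0.415058, 1.02209, -1.0263)–(0, 1.19401, -1.0263)  len=0.4493
  (v10,v14,v11) [--+] → (-0.429269, 1.01625, -1.0263)–(0, 1.19401, -1.0263)  len=0.4646
  (v11,v14,v15) [+-+] → (-0.429269, 1.01625, -1.0263)–(-0.844327, 0.844327, -1.0263)  len=0.4493
  (v14,v18,v15) [--+] → (-1.02209, 0.415058, -1.0263)–(-0.844327, 0.844327, -1.0263)  len=0.4646
  (v15,v18,v19) [+-+] → (-1.02209, 0.415058, -1.0263)–(-1.19401, 0, -1.0263)  len=0.4493
  (v18,v22,v19) [--+] → (-1.01625, -0.429269, -1.0263)–(-1.19401, 0, -1.0263)  len=0.4646
  (v19,v22,v23) [+-+] → (-1.01625, -0.429269, -1.0263)–(-0.844327, -0.844327, -1.0263)  len=0.4493
  (v22,v26,v23) [--+] → (-0.415058, -1.02209, -1.0263)–(-0.844327, -0.844327, -1.0263)  len=0.4646
  (v23,v26,v27) [+-+] → (-0.415058, -1.02209, -1.0263)–(0, -1.19401, -1.0263)  len=0.4493
  (v26,v30,v27) [--+] → (0.429269, -1.01625, -1.0263)–(0, -1.19401, -1.0263)  len=0.4646
  (v27,v30,v31) [+-+] → (0.429269, -1.01625, -1.0263)–(0.844327, -0.844327, -1.0263)  len=0.4493
  (v30,v1,v31) [--+] → (1.02209, -0.415058, -1.0263)–(0.844327, -0.844327, -1.0263)  len=0.4646
  (v31,v1,v2) [+-+] → (1.02209, -0.415058, -1.0263)–(1.19401, 0, -1.0263)  len=0.4493

Chained into 1 loop(s):
  loop 1: 16 segments, perimeter = 7.3110
Total perimeter = 7.311

loops=1 perimeter=7.311


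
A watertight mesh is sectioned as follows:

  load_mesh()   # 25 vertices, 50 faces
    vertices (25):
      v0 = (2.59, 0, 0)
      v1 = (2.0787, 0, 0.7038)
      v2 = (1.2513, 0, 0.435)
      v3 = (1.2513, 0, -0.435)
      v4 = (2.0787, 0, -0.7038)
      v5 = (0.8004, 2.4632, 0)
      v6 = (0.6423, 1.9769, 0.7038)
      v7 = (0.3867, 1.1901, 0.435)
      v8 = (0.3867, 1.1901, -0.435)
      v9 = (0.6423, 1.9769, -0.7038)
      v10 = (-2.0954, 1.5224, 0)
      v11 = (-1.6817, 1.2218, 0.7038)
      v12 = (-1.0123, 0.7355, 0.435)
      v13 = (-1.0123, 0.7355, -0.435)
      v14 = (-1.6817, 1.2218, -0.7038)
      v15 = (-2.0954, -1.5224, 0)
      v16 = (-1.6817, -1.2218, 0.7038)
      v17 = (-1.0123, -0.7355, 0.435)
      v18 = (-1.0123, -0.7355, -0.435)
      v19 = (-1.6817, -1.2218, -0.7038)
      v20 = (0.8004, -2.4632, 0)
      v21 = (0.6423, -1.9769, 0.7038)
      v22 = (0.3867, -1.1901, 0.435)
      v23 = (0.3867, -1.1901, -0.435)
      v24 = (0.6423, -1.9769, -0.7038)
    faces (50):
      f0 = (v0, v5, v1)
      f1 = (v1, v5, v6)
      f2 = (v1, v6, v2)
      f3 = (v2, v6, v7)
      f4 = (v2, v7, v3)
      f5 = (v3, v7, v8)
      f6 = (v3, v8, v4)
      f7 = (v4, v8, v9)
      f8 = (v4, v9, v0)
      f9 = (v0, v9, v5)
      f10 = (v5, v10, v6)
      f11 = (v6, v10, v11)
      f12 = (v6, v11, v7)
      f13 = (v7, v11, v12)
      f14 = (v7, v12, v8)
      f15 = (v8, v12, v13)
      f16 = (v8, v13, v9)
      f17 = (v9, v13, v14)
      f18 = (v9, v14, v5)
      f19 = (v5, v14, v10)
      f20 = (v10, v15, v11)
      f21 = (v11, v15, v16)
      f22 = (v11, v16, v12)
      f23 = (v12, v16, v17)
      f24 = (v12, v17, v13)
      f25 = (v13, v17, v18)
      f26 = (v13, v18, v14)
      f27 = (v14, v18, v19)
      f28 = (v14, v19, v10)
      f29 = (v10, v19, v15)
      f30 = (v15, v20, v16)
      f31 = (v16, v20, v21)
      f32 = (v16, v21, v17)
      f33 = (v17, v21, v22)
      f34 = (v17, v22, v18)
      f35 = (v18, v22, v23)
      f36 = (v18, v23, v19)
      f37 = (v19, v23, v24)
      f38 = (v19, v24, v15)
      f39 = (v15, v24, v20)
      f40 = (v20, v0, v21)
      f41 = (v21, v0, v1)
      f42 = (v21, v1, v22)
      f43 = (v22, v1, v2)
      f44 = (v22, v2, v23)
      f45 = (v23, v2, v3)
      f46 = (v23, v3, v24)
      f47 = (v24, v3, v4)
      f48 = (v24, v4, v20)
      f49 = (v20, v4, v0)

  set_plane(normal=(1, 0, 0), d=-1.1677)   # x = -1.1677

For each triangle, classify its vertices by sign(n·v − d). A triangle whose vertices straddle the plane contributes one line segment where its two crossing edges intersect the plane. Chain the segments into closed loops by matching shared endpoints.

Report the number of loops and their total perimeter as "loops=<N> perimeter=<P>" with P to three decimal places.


Straddling triangles (18 of 50):
  (v5,v10,v6) [+-+] → (-1.1677, 1.8238, 0)–(-1.1677, 1.67641, 0.23849)  len=0.2804
  (v6,v10,v11) [+--] → (-1.1677, 1.67641, 0.23849)–(-1.1677, 1.38881, 0.7038)  len=0.5470
  (v6,v11,v7) [+-+] → (-1.1677, 1.38881, 0.7038)–(-1.1677, 1.21392, 0.637003)  len=0.1872
  (v7,v11,v12) [+-+] → (-1.1677, 1.21392, 0.637003)–(-1.1677, 0.848394, 0.497401)  len=0.3913
  (v9,v13,v14) [++-] → (-1.1677, 0.848394, -0.497401)–(-1.1677, 1.38881, -0.7038)  len=0.5785
  (v9,v14,v5) [+-+] → (-1.1677, 1.38881, -0.7038)–(-1.1677, 1.47887, -0.558055)  len=0.1713
  (v5,v14,v10) [+--] → (-1.1677, 1.47887, -0.558055)–(-1.1677, 1.8238, 0)  len=0.6560
  (v11,v16,v12) [--+] → (-1.1677, 0.281116, 0.497401)–(-1.1677, 0.848394, 0.497401)  len=0.5673
  (v12,v16,v17) [+-+] → (-1.1677, 0.281116, 0.497401)–(-1.1677, -0.848394, 0.497401)  len=1.1295
  (v13,v18,v14) [++-] → (-1.1677, -0.281116, -0.497401)–(-1.1677, 0.848394, -0.497401)  len=1.1295
  (v14,v18,v19) [-+-] → (-1.1677, -0.281116, -0.497401)–(-1.1677, -0.848394, -0.497401)  len=0.5673
  (v15,v20,v16) [-+-] → (-1.1677, -1.8238, 0)–(-1.1677, -1.47887, 0.558055)  len=0.6560
  (v16,v20,v21) [-++] → (-1.1677, -1.47887, 0.558055)–(-1.1677, -1.38881, 0.7038)  len=0.1713
  (v16,v21,v17) [-++] → (-1.1677, -1.38881, 0.7038)–(-1.1677, -0.848394, 0.497401)  len=0.5785
  (v18,v23,v19) [++-] → (-1.1677, -1.21392, -0.637003)–(-1.1677, -0.848394, -0.497401)  len=0.3913
  (v19,v23,v24) [-++] → (-1.1677, -1.21392, -0.637003)–(-1.1677, -1.38881, -0.7038)  len=0.1872
  (v19,v24,v15) [-+-] → (-1.1677, -1.38881, -0.7038)–(-1.1677, -1.67641, -0.23849)  len=0.5470
  (v15,v24,v20) [-++] → (-1.1677, -1.67641, -0.23849)–(-1.1677, -1.8238, 0)  len=0.2804

Chained into 1 loop(s):
  loop 1: 18 segments, perimeter = 9.0170
Total perimeter = 9.017

loops=1 perimeter=9.017


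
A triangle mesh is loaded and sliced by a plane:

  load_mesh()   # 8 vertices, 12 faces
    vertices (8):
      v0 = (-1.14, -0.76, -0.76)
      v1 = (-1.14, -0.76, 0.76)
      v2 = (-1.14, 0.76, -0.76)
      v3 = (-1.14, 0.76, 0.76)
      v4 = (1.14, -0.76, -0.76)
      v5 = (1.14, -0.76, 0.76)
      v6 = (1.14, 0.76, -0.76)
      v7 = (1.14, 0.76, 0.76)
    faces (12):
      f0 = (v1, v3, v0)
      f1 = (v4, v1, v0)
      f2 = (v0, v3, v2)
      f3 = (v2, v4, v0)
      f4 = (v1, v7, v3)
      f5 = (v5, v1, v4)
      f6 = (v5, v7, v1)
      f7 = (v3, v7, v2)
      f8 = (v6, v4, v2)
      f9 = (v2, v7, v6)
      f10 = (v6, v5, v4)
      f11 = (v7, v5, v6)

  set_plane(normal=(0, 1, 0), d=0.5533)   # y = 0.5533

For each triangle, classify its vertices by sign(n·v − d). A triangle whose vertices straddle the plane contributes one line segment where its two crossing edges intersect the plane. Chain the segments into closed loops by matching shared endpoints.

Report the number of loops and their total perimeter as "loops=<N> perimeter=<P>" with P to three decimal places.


Straddling triangles (8 of 12):
  (v1,v3,v0) [-+-] → (-1.14, 0.5533, 0.76)–(-1.14, 0.5533, 0.5533)  len=0.2067
  (v0,v3,v2) [-++] → (-1.14, 0.5533, 0.5533)–(-1.14, 0.5533, -0.76)  len=1.3133
  (v2,v4,v0) [+--] → (-0.82995, 0.5533, -0.76)–(-1.14, 0.5533, -0.76)  len=0.3100
  (v1,v7,v3) [-++] → (0.82995, 0.5533, 0.76)–(-1.14, 0.5533, 0.76)  len=1.9699
  (v5,v7,v1) [-+-] → (1.14, 0.5533, 0.76)–(0.82995, 0.5533, 0.76)  len=0.3100
  (v6,v4,v2) [+-+] → (1.14, 0.5533, -0.76)–(-0.82995, 0.5533, -0.76)  len=1.9699
  (v6,v5,v4) [+--] → (1.14, 0.5533, -0.5533)–(1.14, 0.5533, -0.76)  len=0.2067
  (v7,v5,v6) [+-+] → (1.14, 0.5533, 0.76)–(1.14, 0.5533, -0.5533)  len=1.3133

Chained into 1 loop(s):
  loop 1: 8 segments, perimeter = 7.6000
Total perimeter = 7.600

loops=1 perimeter=7.600


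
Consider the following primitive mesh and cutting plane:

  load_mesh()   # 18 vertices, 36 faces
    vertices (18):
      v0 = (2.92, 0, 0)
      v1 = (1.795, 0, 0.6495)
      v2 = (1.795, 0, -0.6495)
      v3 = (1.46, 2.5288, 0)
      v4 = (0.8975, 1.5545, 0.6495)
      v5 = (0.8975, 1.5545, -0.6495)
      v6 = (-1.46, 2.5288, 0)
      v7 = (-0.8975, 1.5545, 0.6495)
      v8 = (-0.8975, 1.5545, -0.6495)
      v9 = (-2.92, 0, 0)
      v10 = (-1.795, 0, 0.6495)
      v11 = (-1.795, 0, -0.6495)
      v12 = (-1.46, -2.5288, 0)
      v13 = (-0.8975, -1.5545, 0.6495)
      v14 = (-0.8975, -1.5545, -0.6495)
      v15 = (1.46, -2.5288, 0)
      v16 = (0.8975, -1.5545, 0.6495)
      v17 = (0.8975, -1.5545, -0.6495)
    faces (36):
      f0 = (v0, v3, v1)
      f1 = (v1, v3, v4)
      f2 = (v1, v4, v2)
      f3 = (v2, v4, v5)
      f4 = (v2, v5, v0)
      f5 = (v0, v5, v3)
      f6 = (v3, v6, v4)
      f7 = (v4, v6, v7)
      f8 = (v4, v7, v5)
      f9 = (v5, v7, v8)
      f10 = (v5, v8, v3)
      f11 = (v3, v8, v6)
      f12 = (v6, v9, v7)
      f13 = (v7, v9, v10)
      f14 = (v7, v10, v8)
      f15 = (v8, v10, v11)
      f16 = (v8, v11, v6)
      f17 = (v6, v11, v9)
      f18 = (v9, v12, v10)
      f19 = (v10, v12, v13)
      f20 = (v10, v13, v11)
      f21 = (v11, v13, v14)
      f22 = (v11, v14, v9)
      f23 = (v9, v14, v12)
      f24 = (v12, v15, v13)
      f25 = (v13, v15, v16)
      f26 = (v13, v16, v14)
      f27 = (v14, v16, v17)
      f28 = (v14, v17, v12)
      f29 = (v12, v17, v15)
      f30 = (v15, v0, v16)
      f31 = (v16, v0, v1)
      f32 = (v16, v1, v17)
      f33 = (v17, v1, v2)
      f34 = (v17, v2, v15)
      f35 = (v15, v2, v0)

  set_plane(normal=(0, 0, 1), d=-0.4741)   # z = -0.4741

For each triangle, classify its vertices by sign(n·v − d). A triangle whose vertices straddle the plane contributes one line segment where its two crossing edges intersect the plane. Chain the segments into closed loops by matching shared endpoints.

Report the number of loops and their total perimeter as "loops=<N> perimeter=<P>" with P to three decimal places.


Straddling triangles (24 of 36):
  (v1,v4,v2) [++-] → (1.67381, 0.209899, -0.4741)–(1.795, 0, -0.4741)  len=0.2424
  (v2,v4,v5) [-+-] → (1.67381, 0.209899, -0.4741)–(0.8975, 1.5545, -0.4741)  len=1.5526
  (v2,v5,v0) [--+] → (1.44368, 1.1347, -0.4741)–(2.09881, 0, -0.4741)  len=1.3102
  (v0,v5,v3) [+-+] → (1.44368, 1.1347, -0.4741)–(1.04941, 1.81761, -0.4741)  len=0.7886
  (v4,v7,v5) [++-] → (0.655127, 1.5545, -0.4741)–(0.8975, 1.5545, -0.4741)  len=0.2424
  (v5,v7,v8) [-+-] → (0.655127, 1.5545, -0.4741)–(-0.8975, 1.5545, -0.4741)  len=1.5526
  (v5,v8,v3) [--+] → (-0.260848, 1.81761, -0.4741)–(1.04941, 1.81761, -0.4741)  len=1.3103
  (v3,v8,v6) [+-+] → (-0.260848, 1.81761, -0.4741)–(-1.04941, 1.81761, -0.4741)  len=0.7886
  (v7,v10,v8) [++-] → (-1.01869, 1.3446, -0.4741)–(-0.8975, 1.5545, -0.4741)  len=0.2424
  (v8,v10,v11) [-+-] → (-1.01869, 1.3446, -0.4741)–(-1.795, 0, -0.4741)  len=1.5526
  (v8,v11,v6) [--+] → (-1.70453, 0.682912, -0.4741)–(-1.04941, 1.81761, -0.4741)  len=1.3102
  (v6,v11,v9) [+-+] → (-1.70453, 0.682912, -0.4741)–(-2.09881, 0, -0.4741)  len=0.7886
  (v10,v13,v11) [++-] → (-1.67381, -0.209899, -0.4741)–(-1.795, 0, -0.4741)  len=0.2424
  (v11,v13,v14) [-+-] → (-1.67381, -0.209899, -0.4741)–(-0.8975, -1.5545, -0.4741)  len=1.5526
  (v11,v14,v9) [--+] → (-1.44368, -1.1347, -0.4741)–(-2.09881, 0, -0.4741)  len=1.3102
  (v9,v14,v12) [+-+] → (-1.44368, -1.1347, -0.4741)–(-1.04941, -1.81761, -0.4741)  len=0.7886
  (v13,v16,v14) [++-] → (-0.655127, -1.5545, -0.4741)–(-0.8975, -1.5545, -0.4741)  len=0.2424
  (v14,v16,v17) [-+-] → (-0.655127, -1.5545, -0.4741)–(0.8975, -1.5545, -0.4741)  len=1.5526
  (v14,v17,v12) [--+] → (0.260848, -1.81761, -0.4741)–(-1.04941, -1.81761, -0.4741)  len=1.3103
  (v12,v17,v15) [+-+] → (0.260848, -1.81761, -0.4741)–(1.04941, -1.81761, -0.4741)  len=0.7886
  (v16,v1,v17) [++-] → (1.01869, -1.3446, -0.4741)–(0.8975, -1.5545, -0.4741)  len=0.2424
  (v17,v1,v2) [-+-] → (1.01869, -1.3446, -0.4741)–(1.795, 0, -0.4741)  len=1.5526
  (v17,v2,v15) [--+] → (1.70453, -0.682912, -0.4741)–(1.04941, -1.81761, -0.4741)  len=1.3102
  (v15,v2,v0) [+-+] → (1.70453, -0.682912, -0.4741)–(2.09881, 0, -0.4741)  len=0.7886

Chained into 2 loop(s):
  loop 1: 12 segments, perimeter = 10.7699
  loop 2: 12 segments, perimeter = 12.5928
Total perimeter = 23.363

loops=2 perimeter=23.363


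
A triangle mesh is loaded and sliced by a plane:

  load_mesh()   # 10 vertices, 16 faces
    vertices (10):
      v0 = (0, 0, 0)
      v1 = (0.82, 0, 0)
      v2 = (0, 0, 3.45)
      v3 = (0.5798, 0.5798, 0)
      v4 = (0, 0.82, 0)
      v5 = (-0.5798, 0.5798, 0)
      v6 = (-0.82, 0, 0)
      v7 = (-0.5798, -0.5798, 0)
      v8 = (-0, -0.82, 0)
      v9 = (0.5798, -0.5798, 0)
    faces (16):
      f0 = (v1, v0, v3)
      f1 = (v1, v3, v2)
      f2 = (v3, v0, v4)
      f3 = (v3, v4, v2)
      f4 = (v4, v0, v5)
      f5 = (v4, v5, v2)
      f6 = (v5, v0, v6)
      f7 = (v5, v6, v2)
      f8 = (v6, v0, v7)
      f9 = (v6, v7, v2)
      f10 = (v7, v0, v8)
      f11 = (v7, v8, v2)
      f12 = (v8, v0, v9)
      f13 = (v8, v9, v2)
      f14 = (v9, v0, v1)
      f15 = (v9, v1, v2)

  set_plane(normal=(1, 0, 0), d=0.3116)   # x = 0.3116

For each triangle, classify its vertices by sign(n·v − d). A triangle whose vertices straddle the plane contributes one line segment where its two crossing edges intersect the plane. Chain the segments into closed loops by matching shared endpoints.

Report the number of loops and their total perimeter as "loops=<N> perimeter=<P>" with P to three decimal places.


Straddling triangles (8 of 16):
  (v1,v0,v3) [+-+] → (0.3116, 0, 0)–(0.3116, 0.3116, 0)  len=0.3116
  (v1,v3,v2) [++-] → (0.3116, 0.3116, 1.59588)–(0.3116, 0, 2.139)  len=0.6262
  (v3,v0,v4) [+--] → (0.3116, 0.3116, 0)–(0.3116, 0.69091, 0)  len=0.3793
  (v3,v4,v2) [+--] → (0.3116, 0.69091, 0)–(0.3116, 0.3116, 1.59588)  len=1.6403
  (v8,v0,v9) [--+] → (0.3116, -0.3116, 0)–(0.3116, -0.69091, 0)  len=0.3793
  (v8,v9,v2) [-+-] → (0.3116, -0.69091, 0)–(0.3116, -0.3116, 1.59588)  len=1.6403
  (v9,v0,v1) [+-+] → (0.3116, -0.3116, 0)–(0.3116, 0, 0)  len=0.3116
  (v9,v1,v2) [++-] → (0.3116, 0, 2.139)–(0.3116, -0.3116, 1.59588)  len=0.6262

Chained into 1 loop(s):
  loop 1: 8 segments, perimeter = 5.9148
Total perimeter = 5.915

loops=1 perimeter=5.915
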